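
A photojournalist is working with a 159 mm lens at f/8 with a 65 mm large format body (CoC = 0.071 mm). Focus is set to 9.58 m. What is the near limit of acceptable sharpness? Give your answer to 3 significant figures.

7.91 m

Hyperfocal distance H = f²/(N·c) + f = 159²/(8 × 0.071) + 159 = 25281/0.568 + 159 ≈ 44667.8 mm ≈ 44.67 m.
Near limit Dn = s·(H − f)/(H + s − 2f) = 9580 × (44667.8 − 159) / (44667.8 + 9580 − 2 × 159) = 9580 × 44508.8 / 53929.8 ≈ 7906.5 mm ≈ 7.91 m.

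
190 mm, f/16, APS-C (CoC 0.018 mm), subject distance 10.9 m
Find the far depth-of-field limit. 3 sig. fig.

Hyperfocal distance H = f²/(N·c) + f = 190²/(16 × 0.018) + 190 = 36100/0.288 + 190 ≈ 125537.2 mm ≈ 125.5 m.
Far limit Df = s·(H − f)/(H − s) = 10900 × (125537.2 − 190) / (125537.2 − 10900) = 10900 × 125347.2 / 114637.2 ≈ 11918 mm ≈ 11.9 m.

11.9 m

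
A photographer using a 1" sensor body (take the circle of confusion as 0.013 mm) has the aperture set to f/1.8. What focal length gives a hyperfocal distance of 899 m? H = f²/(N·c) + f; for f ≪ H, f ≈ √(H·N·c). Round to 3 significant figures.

From H = f²/(N·c) + f, with f ≪ H: f ≈ √(H·N·c) = √(899000 × 1.8 × 0.013) = √21037 ≈ 145.0 mm.
The +f correction barely moves this — solving exactly, f² + N·c·f − N·c·H = 0 ⇒ f = (−N·c + √((N·c)² + 4·N·c·H))/2 = (−0.0234 + √84146)/2 ≈ 145.03 mm, so f ≈ 145 mm.

145 mm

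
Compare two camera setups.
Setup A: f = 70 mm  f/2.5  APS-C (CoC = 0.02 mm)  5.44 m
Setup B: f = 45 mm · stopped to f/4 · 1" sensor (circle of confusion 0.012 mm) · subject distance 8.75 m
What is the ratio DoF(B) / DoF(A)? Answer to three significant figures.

Setup A: H = 70²/(2.5×0.02) + 70 ≈ 98070.0 mm; DoF = Df − Dn = 5755.37 − 5157.40 ≈ 597.97 mm.
Setup B: H = 45²/(4×0.012) + 45 ≈ 42232.5 mm; DoF = Df − Dn = 11024.9 − 7253.3 ≈ 3771.6 mm.
Ratio = 3771.6 / 597.97 ≈ 6.31.

6.31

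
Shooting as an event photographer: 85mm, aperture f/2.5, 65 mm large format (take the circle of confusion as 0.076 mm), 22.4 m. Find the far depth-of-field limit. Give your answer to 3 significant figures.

Hyperfocal distance H = f²/(N·c) + f = 85²/(2.5 × 0.076) + 85 = 7225/0.19 + 85 ≈ 38111.3 mm ≈ 38.11 m.
Far limit Df = s·(H − f)/(H − s) = 22400 × (38111.3 − 85) / (38111.3 − 22400) = 22400 × 38026.3 / 15711.3 ≈ 54215 mm ≈ 54.2 m.

54.2 m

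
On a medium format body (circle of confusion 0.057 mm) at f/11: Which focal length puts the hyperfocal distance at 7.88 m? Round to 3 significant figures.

From H = f²/(N·c) + f, with f ≪ H: f ≈ √(H·N·c) = √(7880 × 11 × 0.057) = √4940.8 ≈ 70.29 mm.
Exact: f² + N·c·f − N·c·H = 0 ⇒ f = (−N·c + √((N·c)² + 4·N·c·H))/2 = (−0.627 + √19763)/2 ≈ 69.978 mm ≈ 70.0 mm.

70.0 mm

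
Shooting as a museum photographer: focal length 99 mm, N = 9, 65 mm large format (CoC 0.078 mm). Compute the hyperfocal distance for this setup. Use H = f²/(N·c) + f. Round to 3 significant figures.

14.1 m

Hyperfocal distance H = f²/(N·c) + f = 99²/(9 × 0.078) + 99 = 9801/0.702 + 99 ≈ 14060.5 mm ≈ 14.1 m.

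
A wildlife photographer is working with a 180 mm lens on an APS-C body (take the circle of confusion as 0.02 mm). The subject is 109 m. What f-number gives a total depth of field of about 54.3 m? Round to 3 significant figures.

f/3.50

Write h = H − f = f²/(N·c). The thin-lens limits are Dn = s·h/(h + (s−f)) and Df = s·h/(h − (s−f)), so DoF = Df − Dn = 2·s·(s−f)·h / (h² − (s−f)²).
That is a quadratic in h: DoF·h² − 2·s·(s−f)·h − DoF·(s−f)² = 0 ⇒ h = (s−f)·(s + √(s² + DoF²)) / DoF = 108820 × (109000 + √(109000² + 54300²)) / 54300 = 108820 × (109000 + 121776) / 54300 ≈ 462488 mm.
Then N = f²/(c·h) = 180² / (0.02 × 462488) = 32400 / 9249.8 ≈ 3.50.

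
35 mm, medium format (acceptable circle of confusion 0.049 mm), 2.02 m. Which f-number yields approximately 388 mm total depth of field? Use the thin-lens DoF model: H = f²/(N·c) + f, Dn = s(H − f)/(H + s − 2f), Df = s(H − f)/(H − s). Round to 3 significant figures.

Write h = H − f = f²/(N·c). The thin-lens limits are Dn = s·h/(h + (s−f)) and Df = s·h/(h − (s−f)), so DoF = Df − Dn = 2·s·(s−f)·h / (h² − (s−f)²).
That is a quadratic in h: DoF·h² − 2·s·(s−f)·h − DoF·(s−f)² = 0 ⇒ h = (s−f)·(s + √(s² + DoF²)) / DoF = 1985 × (2020 + √(2020² + 388²)) / 388 = 1985 × (2020 + 2056.93) / 388 ≈ 20857 mm.
Then N = f²/(c·h) = 35² / (0.049 × 20857) = 1225 / 1022.0 ≈ 1.20.

f/1.20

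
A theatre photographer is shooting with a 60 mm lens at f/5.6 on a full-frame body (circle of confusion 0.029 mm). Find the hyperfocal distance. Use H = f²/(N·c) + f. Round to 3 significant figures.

Hyperfocal distance H = f²/(N·c) + f = 60²/(5.6 × 0.029) + 60 = 3600/0.1624 + 60 ≈ 22227.5 mm ≈ 22.2 m.

22.2 m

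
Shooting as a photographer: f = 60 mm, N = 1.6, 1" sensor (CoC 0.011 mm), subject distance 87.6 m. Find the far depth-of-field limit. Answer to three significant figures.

Hyperfocal distance H = f²/(N·c) + f = 60²/(1.6 × 0.011) + 60 = 3600/0.0176 + 60 ≈ 204605.5 mm ≈ 204.6 m.
Far limit Df = s·(H − f)/(H − s) = 87600 × (204605.5 − 60) / (204605.5 − 87600) = 87600 × 204545.5 / 117005.5 ≈ 153140 mm ≈ 153 m.

153 m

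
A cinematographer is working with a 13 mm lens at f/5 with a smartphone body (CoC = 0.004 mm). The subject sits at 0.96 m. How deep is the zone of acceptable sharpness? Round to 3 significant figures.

Hyperfocal distance H = f²/(N·c) + f = 13²/(5 × 0.004) + 13 = 169/0.02 + 13 ≈ 8463.0 mm ≈ 8.463 m.
Near limit Dn = s·(H − f)/(H + s − 2f) = 960 × (8463.0 − 13) / (8463.0 + 960 − 2 × 13) = 960 × 8450.0 / 9397.0 ≈ 863.25 mm.
Far limit Df = s·(H − f)/(H − s) = 960 × (8463.0 − 13) / (8463.0 − 960) = 960 × 8450.0 / 7503.0 ≈ 1081.17 mm.
Depth of field = Df − Dn = 1081.17 − 863.25 ≈ 217.92 mm.

218 mm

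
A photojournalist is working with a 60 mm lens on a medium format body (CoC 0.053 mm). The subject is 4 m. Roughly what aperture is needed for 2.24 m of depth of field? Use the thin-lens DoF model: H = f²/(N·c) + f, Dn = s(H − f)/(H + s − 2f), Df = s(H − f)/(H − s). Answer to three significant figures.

f/4.50

Write h = H − f = f²/(N·c). The thin-lens limits are Dn = s·h/(h + (s−f)) and Df = s·h/(h − (s−f)), so DoF = Df − Dn = 2·s·(s−f)·h / (h² − (s−f)²).
That is a quadratic in h: DoF·h² − 2·s·(s−f)·h − DoF·(s−f)² = 0 ⇒ h = (s−f)·(s + √(s² + DoF²)) / DoF = 3940 × (4000 + √(4000² + 2240²)) / 2240 = 3940 × (4000 + 4584.50) / 2240 ≈ 15100 mm.
Then N = f²/(c·h) = 60² / (0.053 × 15100) = 3600 / 800.27 ≈ 4.50.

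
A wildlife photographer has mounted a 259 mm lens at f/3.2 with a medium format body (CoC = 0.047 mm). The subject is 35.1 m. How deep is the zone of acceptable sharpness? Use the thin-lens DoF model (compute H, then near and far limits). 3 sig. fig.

5.52 m

Hyperfocal distance H = f²/(N·c) + f = 259²/(3.2 × 0.047) + 259 = 67081/0.1504 + 259 ≈ 446276.3 mm ≈ 446.3 m.
Near limit Dn = s·(H − f)/(H + s − 2f) = 35100 × (446276.3 − 259) / (446276.3 + 35100 − 2 × 259) = 35100 × 446017.3 / 480858.3 ≈ 32556.8 mm.
Far limit Df = s·(H − f)/(H − s) = 35100 × (446276.3 − 259) / (446276.3 − 35100) = 35100 × 446017.3 / 411176.3 ≈ 38074.2 mm.
Depth of field = Df − Dn = 38074.2 − 32556.8 ≈ 5517.4 mm ≈ 5.52 m.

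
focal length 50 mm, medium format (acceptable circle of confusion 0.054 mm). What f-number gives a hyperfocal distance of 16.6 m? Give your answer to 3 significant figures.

Rearrange H = f²/(N·c) + f for N: N = f² / ((H − f)·c).
N = 50² / ((16600 − 50) × 0.054) = 2500 / 893.7 ≈ 2.80.

f/2.80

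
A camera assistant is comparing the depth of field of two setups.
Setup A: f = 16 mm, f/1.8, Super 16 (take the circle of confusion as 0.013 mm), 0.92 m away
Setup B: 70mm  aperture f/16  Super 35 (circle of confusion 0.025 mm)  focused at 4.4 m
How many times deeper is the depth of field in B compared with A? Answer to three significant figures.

Setup A: H = 16²/(1.8×0.013) + 16 ≈ 10956.2 mm; DoF = Df − Dn = 1002.87 − 849.78 ≈ 153.09 mm.
Setup B: H = 70²/(16×0.025) + 70 ≈ 12320.0 mm; DoF = Df − Dn = 6805.6 − 3250.9 ≈ 3554.7 mm.
Ratio = 3554.7 / 153.09 ≈ 23.2.

23.2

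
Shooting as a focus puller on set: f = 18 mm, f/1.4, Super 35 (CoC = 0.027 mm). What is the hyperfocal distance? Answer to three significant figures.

Hyperfocal distance H = f²/(N·c) + f = 18²/(1.4 × 0.027) + 18 = 324/0.0378 + 18 ≈ 8589.4 mm ≈ 8.59 m.

8.59 m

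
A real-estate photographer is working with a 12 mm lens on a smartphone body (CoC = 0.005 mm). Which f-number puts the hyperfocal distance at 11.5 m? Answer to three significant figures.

Rearrange H = f²/(N·c) + f for N: N = f² / ((H − f)·c).
N = 12² / ((11500 − 12) × 0.005) = 144 / 57.44 ≈ 2.51.

f/2.51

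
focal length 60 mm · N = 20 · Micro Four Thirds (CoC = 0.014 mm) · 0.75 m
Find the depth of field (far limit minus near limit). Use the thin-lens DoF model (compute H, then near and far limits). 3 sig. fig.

Hyperfocal distance H = f²/(N·c) + f = 60²/(20 × 0.014) + 60 = 3600/0.28 + 60 ≈ 12917.1 mm ≈ 12.92 m.
Near limit Dn = s·(H − f)/(H + s − 2f) = 750 × (12917.1 − 60) / (12917.1 + 750 − 2 × 60) = 750 × 12857.1 / 13547.1 ≈ 711.800 mm.
Far limit Df = s·(H − f)/(H − s) = 750 × (12917.1 − 60) / (12917.1 − 750) = 750 × 12857.1 / 12167.1 ≈ 792.533 mm.
Depth of field = Df − Dn = 792.533 − 711.800 ≈ 80.733 mm.

80.7 mm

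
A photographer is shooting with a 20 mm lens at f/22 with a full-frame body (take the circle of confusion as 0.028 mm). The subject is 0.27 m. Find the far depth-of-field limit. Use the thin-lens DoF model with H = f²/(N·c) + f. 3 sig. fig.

Hyperfocal distance H = f²/(N·c) + f = 20²/(22 × 0.028) + 20 = 400/0.616 + 20 ≈ 669.4 mm ≈ 0.669 m.
Far limit Df = s·(H − f)/(H − s) = 270 × (669.4 − 20) / (669.4 − 270) = 270 × 649.4 / 399.4 ≈ 439.02 mm.

439 mm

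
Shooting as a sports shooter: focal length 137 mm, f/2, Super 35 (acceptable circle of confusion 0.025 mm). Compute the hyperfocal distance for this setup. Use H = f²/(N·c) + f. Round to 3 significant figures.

Hyperfocal distance H = f²/(N·c) + f = 137²/(2 × 0.025) + 137 = 18769/0.05 + 137 ≈ 375517.0 mm ≈ 376 m.

376 m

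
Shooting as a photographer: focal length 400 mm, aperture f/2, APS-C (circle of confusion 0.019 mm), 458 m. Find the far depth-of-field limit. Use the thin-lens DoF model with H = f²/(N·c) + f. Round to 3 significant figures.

Hyperfocal distance H = f²/(N·c) + f = 400²/(2 × 0.019) + 400 = 160000/0.038 + 400 ≈ 4210926.3 mm ≈ 4211 m.
Far limit Df = s·(H − f)/(H − s) = 458000 × (4210926.3 − 400) / (4210926.3 − 458000) = 458000 × 4210526.3 / 3752926.3 ≈ 513845 mm ≈ 514 m.

514 m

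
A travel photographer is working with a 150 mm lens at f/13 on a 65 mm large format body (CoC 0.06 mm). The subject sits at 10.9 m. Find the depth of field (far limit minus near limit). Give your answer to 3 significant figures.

Hyperfocal distance H = f²/(N·c) + f = 150²/(13 × 0.06) + 150 = 22500/0.78 + 150 ≈ 28996.2 mm ≈ 29.00 m.
Near limit Dn = s·(H − f)/(H + s − 2f) = 10900 × (28996.2 − 150) / (28996.2 + 10900 − 2 × 150) = 10900 × 28846.2 / 39596.2 ≈ 7940.7 mm.
Far limit Df = s·(H − f)/(H − s) = 10900 × (28996.2 − 150) / (28996.2 − 10900) = 10900 × 28846.2 / 18096.2 ≈ 17375.1 mm.
Depth of field = Df − Dn = 17375.1 − 7940.7 ≈ 9434.4 mm ≈ 9.43 m.

9.43 m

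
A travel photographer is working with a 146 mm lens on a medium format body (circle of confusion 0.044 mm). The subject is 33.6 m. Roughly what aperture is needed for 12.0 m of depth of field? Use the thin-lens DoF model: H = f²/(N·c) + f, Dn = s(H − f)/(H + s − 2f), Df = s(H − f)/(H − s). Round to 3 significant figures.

Write h = H − f = f²/(N·c). The thin-lens limits are Dn = s·h/(h + (s−f)) and Df = s·h/(h − (s−f)), so DoF = Df − Dn = 2·s·(s−f)·h / (h² − (s−f)²).
That is a quadratic in h: DoF·h² − 2·s·(s−f)·h − DoF·(s−f)² = 0 ⇒ h = (s−f)·(s + √(s² + DoF²)) / DoF = 33454 × (33600 + √(33600² + 12000²)) / 12000 = 33454 × (33600 + 35678.6) / 12000 ≈ 193137 mm.
Then N = f²/(c·h) = 146² / (0.044 × 193137) = 21316 / 8498.0 ≈ 2.51.

f/2.51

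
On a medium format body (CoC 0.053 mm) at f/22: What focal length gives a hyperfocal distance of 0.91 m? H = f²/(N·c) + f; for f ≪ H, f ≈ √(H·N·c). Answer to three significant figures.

From H = f²/(N·c) + f, with f ≪ H: f ≈ √(H·N·c) = √(910 × 22 × 0.053) = √1061.1 ≈ 32.57 mm.
Exact: f² + N·c·f − N·c·H = 0 ⇒ f = (−N·c + √((N·c)² + 4·N·c·H))/2 = (−1.166 + √4245.6)/2 ≈ 31.996 mm ≈ 32.0 mm.

32.0 mm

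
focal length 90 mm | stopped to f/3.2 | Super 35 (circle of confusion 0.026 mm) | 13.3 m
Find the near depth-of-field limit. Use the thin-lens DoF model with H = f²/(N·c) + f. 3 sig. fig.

11.7 m

Hyperfocal distance H = f²/(N·c) + f = 90²/(3.2 × 0.026) + 90 = 8100/0.0832 + 90 ≈ 97445.8 mm ≈ 97.45 m.
Near limit Dn = s·(H − f)/(H + s − 2f) = 13300 × (97445.8 − 90) / (97445.8 + 13300 − 2 × 90) = 13300 × 97355.8 / 110565.8 ≈ 11711 mm ≈ 11.7 m.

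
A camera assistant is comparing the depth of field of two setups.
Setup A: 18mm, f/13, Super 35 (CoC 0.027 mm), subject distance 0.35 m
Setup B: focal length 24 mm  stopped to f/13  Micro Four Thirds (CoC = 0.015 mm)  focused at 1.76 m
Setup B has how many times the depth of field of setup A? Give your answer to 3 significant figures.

10.9

Setup A: H = 18²/(13×0.027) + 18 ≈ 941.1 mm; DoF = Df − Dn = 546.59 − 257.42 ≈ 289.17 mm.
Setup B: H = 24²/(13×0.015) + 24 ≈ 2977.8 mm; DoF = Df − Dn = 4268.8 − 1108.5 ≈ 3160.3 mm.
Ratio = 3160.3 / 289.17 ≈ 10.9.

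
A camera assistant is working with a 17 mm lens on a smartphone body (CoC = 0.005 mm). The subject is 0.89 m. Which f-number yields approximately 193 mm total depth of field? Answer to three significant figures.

f/7.10

Write h = H − f = f²/(N·c). The thin-lens limits are Dn = s·h/(h + (s−f)) and Df = s·h/(h − (s−f)), so DoF = Df − Dn = 2·s·(s−f)·h / (h² − (s−f)²).
That is a quadratic in h: DoF·h² − 2·s·(s−f)·h − DoF·(s−f)² = 0 ⇒ h = (s−f)·(s + √(s² + DoF²)) / DoF = 873 × (890 + √(890² + 193²)) / 193 = 873 × (890 + 910.686) / 193 ≈ 8145.1 mm.
Then N = f²/(c·h) = 17² / (0.005 × 8145.1) = 289 / 40.725 ≈ 7.10.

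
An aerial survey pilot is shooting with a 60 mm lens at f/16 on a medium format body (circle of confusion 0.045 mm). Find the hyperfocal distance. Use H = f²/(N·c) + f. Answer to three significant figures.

5.06 m

Hyperfocal distance H = f²/(N·c) + f = 60²/(16 × 0.045) + 60 = 3600/0.72 + 60 ≈ 5060.0 mm ≈ 5.06 m.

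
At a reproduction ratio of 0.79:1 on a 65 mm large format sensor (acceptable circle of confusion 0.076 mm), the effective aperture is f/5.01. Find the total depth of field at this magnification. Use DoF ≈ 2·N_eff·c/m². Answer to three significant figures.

1.22 mm

At magnification m, DoF ≈ 2·N_eff·c/m² = 2 × 5.01 × 0.076 / 0.79² = 0.7615 / 0.6241 ≈ 1.22 mm.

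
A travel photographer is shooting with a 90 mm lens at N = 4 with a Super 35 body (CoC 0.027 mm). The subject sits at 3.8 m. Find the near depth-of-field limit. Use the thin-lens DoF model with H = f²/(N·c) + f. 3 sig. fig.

Hyperfocal distance H = f²/(N·c) + f = 90²/(4 × 0.027) + 90 = 8100/0.108 + 90 ≈ 75090.0 mm ≈ 75.09 m.
Near limit Dn = s·(H − f)/(H + s − 2f) = 3800 × (75090.0 − 90) / (75090.0 + 3800 − 2 × 90) = 3800 × 75000.0 / 78710.0 ≈ 3620.9 mm ≈ 3.62 m.

3.62 m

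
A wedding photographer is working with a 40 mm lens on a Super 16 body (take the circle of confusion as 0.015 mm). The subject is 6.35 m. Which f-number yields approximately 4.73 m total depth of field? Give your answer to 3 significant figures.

Write h = H − f = f²/(N·c). The thin-lens limits are Dn = s·h/(h + (s−f)) and Df = s·h/(h − (s−f)), so DoF = Df − Dn = 2·s·(s−f)·h / (h² − (s−f)²).
That is a quadratic in h: DoF·h² − 2·s·(s−f)·h − DoF·(s−f)² = 0 ⇒ h = (s−f)·(s + √(s² + DoF²)) / DoF = 6310 × (6350 + √(6350² + 4730²)) / 4730 = 6310 × (6350 + 7918.04) / 4730 ≈ 19034 mm.
Then N = f²/(c·h) = 40² / (0.015 × 19034) = 1600 / 285.51 ≈ 5.60.

f/5.60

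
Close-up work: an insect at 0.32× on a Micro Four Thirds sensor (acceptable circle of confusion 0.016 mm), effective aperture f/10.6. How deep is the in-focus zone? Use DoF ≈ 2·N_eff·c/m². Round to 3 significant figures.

3.31 mm

At magnification m, DoF ≈ 2·N_eff·c/m² = 2 × 10.6 × 0.016 / 0.32² = 0.3392 / 0.1024 ≈ 3.31 mm.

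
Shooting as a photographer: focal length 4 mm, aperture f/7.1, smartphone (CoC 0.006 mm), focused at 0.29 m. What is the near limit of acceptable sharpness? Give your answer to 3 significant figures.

Hyperfocal distance H = f²/(N·c) + f = 4²/(7.1 × 0.006) + 4 = 16/0.0426 + 4 ≈ 379.6 mm ≈ 0.380 m.
Near limit Dn = s·(H − f)/(H + s − 2f) = 290 × (379.6 − 4) / (379.6 + 290 − 2 × 4) = 290 × 375.6 / 661.6 ≈ 164.63 mm.

165 mm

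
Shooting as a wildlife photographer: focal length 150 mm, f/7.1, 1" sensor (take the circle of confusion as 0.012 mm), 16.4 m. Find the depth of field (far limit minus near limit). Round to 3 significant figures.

Hyperfocal distance H = f²/(N·c) + f = 150²/(7.1 × 0.012) + 150 = 22500/0.0852 + 150 ≈ 264234.5 mm ≈ 264.2 m.
Near limit Dn = s·(H − f)/(H + s − 2f) = 16400 × (264234.5 − 150) / (264234.5 + 16400 − 2 × 150) = 16400 × 264084.5 / 280334.5 ≈ 15449.3 mm.
Far limit Df = s·(H − f)/(H − s) = 16400 × (264234.5 − 150) / (264234.5 − 16400) = 16400 × 264084.5 / 247834.5 ≈ 17475.3 mm.
Depth of field = Df − Dn = 17475.3 − 15449.3 ≈ 2026.0 mm ≈ 2.03 m.

2.03 m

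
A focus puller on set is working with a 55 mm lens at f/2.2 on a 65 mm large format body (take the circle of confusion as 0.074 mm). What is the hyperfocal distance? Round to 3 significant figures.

Hyperfocal distance H = f²/(N·c) + f = 55²/(2.2 × 0.074) + 55 = 3025/0.1628 + 55 ≈ 18636.1 mm ≈ 18.6 m.

18.6 m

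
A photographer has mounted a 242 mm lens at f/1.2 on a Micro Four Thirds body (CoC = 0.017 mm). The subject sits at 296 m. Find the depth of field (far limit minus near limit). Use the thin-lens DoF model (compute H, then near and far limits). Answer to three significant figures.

61.6 m

Hyperfocal distance H = f²/(N·c) + f = 242²/(1.2 × 0.017) + 242 = 58564/0.0204 + 242 ≈ 2871026.3 mm ≈ 2871 m.
Near limit Dn = s·(H − f)/(H + s − 2f) = 296000 × (2871026.3 − 242) / (2871026.3 + 296000 − 2 × 242) = 296000 × 2870784.3 / 3166542.3 ≈ 268353 mm.
Far limit Df = s·(H − f)/(H − s) = 296000 × (2871026.3 − 242) / (2871026.3 − 296000) = 296000 × 2870784.3 / 2575026.3 ≈ 329997 mm.
Depth of field = Df − Dn = 329997 − 268353 ≈ 61644 mm ≈ 61.6 m.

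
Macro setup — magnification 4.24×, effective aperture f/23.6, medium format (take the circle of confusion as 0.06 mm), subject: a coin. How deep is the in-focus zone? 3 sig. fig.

At magnification m, DoF ≈ 2·N_eff·c/m² = 2 × 23.6 × 0.06 / 4.24² = 2.832 / 17.98 ≈ 0.158 mm.

0.158 mm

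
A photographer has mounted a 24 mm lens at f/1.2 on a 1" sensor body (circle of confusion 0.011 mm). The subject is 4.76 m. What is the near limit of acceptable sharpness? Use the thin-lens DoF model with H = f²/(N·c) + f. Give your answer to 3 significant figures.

4.29 m

Hyperfocal distance H = f²/(N·c) + f = 24²/(1.2 × 0.011) + 24 = 576/0.0132 + 24 ≈ 43660.4 mm ≈ 43.66 m.
Near limit Dn = s·(H − f)/(H + s − 2f) = 4760 × (43660.4 − 24) / (43660.4 + 4760 − 2 × 24) = 4760 × 43636.4 / 48372.4 ≈ 4294.0 mm ≈ 4.29 m.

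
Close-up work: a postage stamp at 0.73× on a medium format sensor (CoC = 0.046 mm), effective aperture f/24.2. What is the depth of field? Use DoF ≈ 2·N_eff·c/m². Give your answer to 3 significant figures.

4.18 mm

At magnification m, DoF ≈ 2·N_eff·c/m² = 2 × 24.2 × 0.046 / 0.73² = 2.226 / 0.5329 ≈ 4.18 mm.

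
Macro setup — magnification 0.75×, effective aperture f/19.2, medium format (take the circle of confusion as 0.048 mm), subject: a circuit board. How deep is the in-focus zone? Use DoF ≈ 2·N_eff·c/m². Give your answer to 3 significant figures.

At magnification m, DoF ≈ 2·N_eff·c/m² = 2 × 19.2 × 0.048 / 0.75² = 1.843 / 0.5625 ≈ 3.28 mm.

3.28 mm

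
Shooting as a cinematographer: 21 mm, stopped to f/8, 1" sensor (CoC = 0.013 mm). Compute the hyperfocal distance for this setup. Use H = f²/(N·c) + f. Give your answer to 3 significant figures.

4.26 m

Hyperfocal distance H = f²/(N·c) + f = 21²/(8 × 0.013) + 21 = 441/0.104 + 21 ≈ 4261.4 mm ≈ 4.26 m.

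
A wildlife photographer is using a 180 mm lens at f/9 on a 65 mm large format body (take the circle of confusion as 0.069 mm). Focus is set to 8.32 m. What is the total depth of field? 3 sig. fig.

Hyperfocal distance H = f²/(N·c) + f = 180²/(9 × 0.069) + 180 = 32400/0.621 + 180 ≈ 52353.9 mm ≈ 52.35 m.
Near limit Dn = s·(H − f)/(H + s − 2f) = 8320 × (52353.9 − 180) / (52353.9 + 8320 − 2 × 180) = 8320 × 52173.9 / 60313.9 ≈ 7197.1 mm.
Far limit Df = s·(H − f)/(H − s) = 8320 × (52353.9 − 180) / (52353.9 − 8320) = 8320 × 52173.9 / 44033.9 ≈ 9858.0 mm.
Depth of field = Df − Dn = 9858.0 − 7197.1 ≈ 2660.9 mm ≈ 2.66 m.

2.66 m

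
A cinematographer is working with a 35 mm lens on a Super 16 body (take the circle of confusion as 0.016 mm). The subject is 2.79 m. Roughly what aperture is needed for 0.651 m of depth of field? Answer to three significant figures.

Write h = H − f = f²/(N·c). The thin-lens limits are Dn = s·h/(h + (s−f)) and Df = s·h/(h − (s−f)), so DoF = Df − Dn = 2·s·(s−f)·h / (h² − (s−f)²).
That is a quadratic in h: DoF·h² − 2·s·(s−f)·h − DoF·(s−f)² = 0 ⇒ h = (s−f)·(s + √(s² + DoF²)) / DoF = 2755 × (2790 + √(2790² + 651²)) / 651 = 2755 × (2790 + 2864.94) / 651 ≈ 23931 mm.
Then N = f²/(c·h) = 35² / (0.016 × 23931) = 1225 / 382.90 ≈ 3.20.

f/3.20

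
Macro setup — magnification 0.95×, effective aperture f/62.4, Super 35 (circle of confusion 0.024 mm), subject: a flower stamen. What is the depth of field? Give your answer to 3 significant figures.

At magnification m, DoF ≈ 2·N_eff·c/m² = 2 × 62.4 × 0.024 / 0.95² = 2.995 / 0.9025 ≈ 3.32 mm.

3.32 mm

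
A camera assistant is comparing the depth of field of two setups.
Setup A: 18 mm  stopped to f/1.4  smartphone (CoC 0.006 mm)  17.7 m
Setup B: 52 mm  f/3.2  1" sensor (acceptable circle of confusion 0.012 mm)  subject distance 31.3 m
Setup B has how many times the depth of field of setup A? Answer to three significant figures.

1.68

Setup A: H = 18²/(1.4×0.006) + 18 ≈ 38589.4 mm; DoF = Df − Dn = 32682 − 12136 ≈ 20546 mm.
Setup B: H = 52²/(3.2×0.012) + 52 ≈ 70468.7 mm; DoF = Df − Dn = 56271 − 21680 ≈ 34591 mm.
Ratio = 34591 / 20546 ≈ 1.68.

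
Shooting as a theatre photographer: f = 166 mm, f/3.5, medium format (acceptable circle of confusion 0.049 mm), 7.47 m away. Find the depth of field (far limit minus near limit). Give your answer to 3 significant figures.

0.681 m

Hyperfocal distance H = f²/(N·c) + f = 166²/(3.5 × 0.049) + 166 = 27556/0.1715 + 166 ≈ 160842.4 mm ≈ 160.8 m.
Near limit Dn = s·(H − f)/(H + s − 2f) = 7470 × (160842.4 − 166) / (160842.4 + 7470 − 2 × 166) = 7470 × 160676.4 / 167980.4 ≈ 7145.19 mm.
Far limit Df = s·(H − f)/(H − s) = 7470 × (160842.4 − 166) / (160842.4 − 7470) = 7470 × 160676.4 / 153372.4 ≈ 7825.74 mm.
Depth of field = Df − Dn = 7825.74 − 7145.19 ≈ 680.55 mm ≈ 0.681 m.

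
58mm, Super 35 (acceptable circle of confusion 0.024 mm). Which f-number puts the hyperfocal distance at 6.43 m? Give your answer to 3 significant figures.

f/22

Rearrange H = f²/(N·c) + f for N: N = f² / ((H − f)·c).
N = 58² / ((6430 − 58) × 0.024) = 3364 / 152.9 ≈ 22.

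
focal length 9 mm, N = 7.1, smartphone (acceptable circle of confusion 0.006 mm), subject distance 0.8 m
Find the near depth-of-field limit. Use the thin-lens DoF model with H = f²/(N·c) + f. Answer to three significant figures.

0.565 m

Hyperfocal distance H = f²/(N·c) + f = 9²/(7.1 × 0.006) + 9 = 81/0.0426 + 9 ≈ 1910.4 mm ≈ 1.910 m.
Near limit Dn = s·(H − f)/(H + s − 2f) = 800 × (1910.4 − 9) / (1910.4 + 800 − 2 × 9) = 800 × 1901.4 / 2692.4 ≈ 564.97 mm ≈ 0.565 m.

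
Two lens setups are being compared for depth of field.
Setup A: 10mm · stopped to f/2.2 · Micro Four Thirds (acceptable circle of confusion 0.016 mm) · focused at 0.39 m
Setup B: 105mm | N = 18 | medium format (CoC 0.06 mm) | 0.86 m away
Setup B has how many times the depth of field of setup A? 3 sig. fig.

Setup A: H = 10²/(2.2×0.016) + 10 ≈ 2850.9 mm; DoF = Df − Dn = 450.22 − 343.99 ≈ 106.23 mm.
Setup B: H = 105²/(18×0.06) + 105 ≈ 10313.3 mm; DoF = Df − Dn = 928.68 − 800.78 ≈ 127.90 mm.
Ratio = 127.90 / 106.23 ≈ 1.20.

1.20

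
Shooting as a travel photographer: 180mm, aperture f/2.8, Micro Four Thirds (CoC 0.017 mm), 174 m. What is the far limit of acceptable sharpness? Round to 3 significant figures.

Hyperfocal distance H = f²/(N·c) + f = 180²/(2.8 × 0.017) + 180 = 32400/0.0476 + 180 ≈ 680852.3 mm ≈ 680.9 m.
Far limit Df = s·(H − f)/(H − s) = 174000 × (680852.3 − 180) / (680852.3 − 174000) = 174000 × 680672.3 / 506852.3 ≈ 233672 mm ≈ 234 m.

234 m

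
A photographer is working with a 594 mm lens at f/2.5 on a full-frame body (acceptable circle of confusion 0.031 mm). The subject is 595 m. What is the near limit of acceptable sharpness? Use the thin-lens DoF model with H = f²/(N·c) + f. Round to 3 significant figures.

526 m

Hyperfocal distance H = f²/(N·c) + f = 594²/(2.5 × 0.031) + 594 = 352836/0.0775 + 594 ≈ 4553316.6 mm ≈ 4553 m.
Near limit Dn = s·(H − f)/(H + s − 2f) = 595000 × (4553316.6 − 594) / (4553316.6 + 595000 − 2 × 594) = 595000 × 4552722.6 / 5147128.6 ≈ 526288 mm ≈ 526 m.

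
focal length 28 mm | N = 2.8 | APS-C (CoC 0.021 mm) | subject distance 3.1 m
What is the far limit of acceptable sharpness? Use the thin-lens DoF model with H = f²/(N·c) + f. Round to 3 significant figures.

Hyperfocal distance H = f²/(N·c) + f = 28²/(2.8 × 0.021) + 28 = 784/0.0588 + 28 ≈ 13361.3 mm ≈ 13.36 m.
Far limit Df = s·(H − f)/(H − s) = 3100 × (13361.3 − 28) / (13361.3 − 3100) = 3100 × 13333.3 / 10261.3 ≈ 4028.1 mm ≈ 4.03 m.

4.03 m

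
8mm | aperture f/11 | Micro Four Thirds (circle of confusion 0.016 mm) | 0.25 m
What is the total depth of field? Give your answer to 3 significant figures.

0.597 m

Hyperfocal distance H = f²/(N·c) + f = 8²/(11 × 0.016) + 8 = 64/0.176 + 8 ≈ 371.6 mm ≈ 0.372 m.
Near limit Dn = s·(H − f)/(H + s − 2f) = 250 × (371.6 − 8) / (371.6 + 250 − 2 × 8) = 250 × 363.6 / 605.6 ≈ 150.11 mm.
Far limit Df = s·(H − f)/(H − s) = 250 × (371.6 − 8) / (371.6 − 250) = 250 × 363.6 / 121.6 ≈ 747.38 mm.
Depth of field = Df − Dn = 747.38 − 150.11 ≈ 597.27 mm ≈ 0.597 m.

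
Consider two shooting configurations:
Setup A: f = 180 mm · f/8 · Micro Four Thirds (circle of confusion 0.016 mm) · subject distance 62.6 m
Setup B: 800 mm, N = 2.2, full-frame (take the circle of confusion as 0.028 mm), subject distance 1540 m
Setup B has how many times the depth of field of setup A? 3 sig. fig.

Setup A: H = 180²/(8×0.016) + 180 ≈ 253305.0 mm; DoF = Df − Dn = 83090 − 50217 ≈ 32873 mm.
Setup B: H = 800²/(2.2×0.028) + 800 ≈ 10390410.4 mm; DoF = Df − Dn = 1807826 − 1341290 ≈ 466536 mm.
Ratio = 466536 / 32873 ≈ 14.2.

14.2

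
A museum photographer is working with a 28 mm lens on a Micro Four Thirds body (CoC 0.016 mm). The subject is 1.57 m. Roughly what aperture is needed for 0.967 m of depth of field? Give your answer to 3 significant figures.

f/9

Write h = H − f = f²/(N·c). The thin-lens limits are Dn = s·h/(h + (s−f)) and Df = s·h/(h − (s−f)), so DoF = Df − Dn = 2·s·(s−f)·h / (h² − (s−f)²).
That is a quadratic in h: DoF·h² − 2·s·(s−f)·h − DoF·(s−f)² = 0 ⇒ h = (s−f)·(s + √(s² + DoF²)) / DoF = 1542 × (1570 + √(1570² + 967²)) / 967 = 1542 × (1570 + 1843.91) / 967 ≈ 5443.9 mm.
Then N = f²/(c·h) = 28² / (0.016 × 5443.9) = 784 / 87.102 ≈ 9.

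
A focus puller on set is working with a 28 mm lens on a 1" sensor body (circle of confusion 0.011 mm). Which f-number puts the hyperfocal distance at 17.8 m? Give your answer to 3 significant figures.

f/4.01

Rearrange H = f²/(N·c) + f for N: N = f² / ((H − f)·c).
N = 28² / ((17800 − 28) × 0.011) = 784 / 195.5 ≈ 4.01.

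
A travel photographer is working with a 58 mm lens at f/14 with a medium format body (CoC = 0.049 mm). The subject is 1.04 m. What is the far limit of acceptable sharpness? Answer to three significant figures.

1.30 m

Hyperfocal distance H = f²/(N·c) + f = 58²/(14 × 0.049) + 58 = 3364/0.686 + 58 ≈ 4961.8 mm ≈ 4.962 m.
Far limit Df = s·(H − f)/(H − s) = 1040 × (4961.8 − 58) / (4961.8 − 1040) = 1040 × 4903.8 / 3921.8 ≈ 1300.4 mm ≈ 1.30 m.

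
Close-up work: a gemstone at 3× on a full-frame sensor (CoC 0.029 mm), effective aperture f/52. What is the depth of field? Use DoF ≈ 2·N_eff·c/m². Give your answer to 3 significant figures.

At magnification m, DoF ≈ 2·N_eff·c/m² = 2 × 52 × 0.029 / 3² = 3.016 / 9 ≈ 0.335 mm.

0.335 mm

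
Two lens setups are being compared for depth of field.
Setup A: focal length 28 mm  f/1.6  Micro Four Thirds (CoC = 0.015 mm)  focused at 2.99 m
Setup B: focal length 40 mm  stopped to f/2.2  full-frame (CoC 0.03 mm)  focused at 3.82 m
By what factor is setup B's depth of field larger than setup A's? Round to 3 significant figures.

2.23

Setup A: H = 28²/(1.6×0.015) + 28 ≈ 32694.7 mm; DoF = Df − Dn = 3288.15 − 2741.43 ≈ 546.72 mm.
Setup B: H = 40²/(2.2×0.03) + 40 ≈ 24282.4 mm; DoF = Df − Dn = 4525.7 − 3304.7 ≈ 1221.0 mm.
Ratio = 1221.0 / 546.72 ≈ 2.23.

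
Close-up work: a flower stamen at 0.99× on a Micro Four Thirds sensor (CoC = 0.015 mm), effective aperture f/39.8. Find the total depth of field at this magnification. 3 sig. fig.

At magnification m, DoF ≈ 2·N_eff·c/m² = 2 × 39.8 × 0.015 / 0.99² = 1.194 / 0.9801 ≈ 1.22 mm.

1.22 mm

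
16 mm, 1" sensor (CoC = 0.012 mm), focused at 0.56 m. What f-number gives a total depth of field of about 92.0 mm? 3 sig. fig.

Write h = H − f = f²/(N·c). The thin-lens limits are Dn = s·h/(h + (s−f)) and Df = s·h/(h − (s−f)), so DoF = Df − Dn = 2·s·(s−f)·h / (h² − (s−f)²).
That is a quadratic in h: DoF·h² − 2·s·(s−f)·h − DoF·(s−f)² = 0 ⇒ h = (s−f)·(s + √(s² + DoF²)) / DoF = 544 × (560 + √(560² + 92²)) / 92 = 544 × (560 + 567.507) / 92 ≈ 6667.0 mm.
Then N = f²/(c·h) = 16² / (0.012 × 6667.0) = 256 / 80.004 ≈ 3.20.

f/3.20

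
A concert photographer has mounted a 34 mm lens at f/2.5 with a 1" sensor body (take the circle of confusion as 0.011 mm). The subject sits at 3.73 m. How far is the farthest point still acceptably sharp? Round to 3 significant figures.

Hyperfocal distance H = f²/(N·c) + f = 34²/(2.5 × 0.011) + 34 = 1156/0.0275 + 34 ≈ 42070.4 mm ≈ 42.07 m.
Far limit Df = s·(H − f)/(H − s) = 3730 × (42070.4 − 34) / (42070.4 − 3730) = 3730 × 42036.4 / 38340.4 ≈ 4089.6 mm ≈ 4.09 m.

4.09 m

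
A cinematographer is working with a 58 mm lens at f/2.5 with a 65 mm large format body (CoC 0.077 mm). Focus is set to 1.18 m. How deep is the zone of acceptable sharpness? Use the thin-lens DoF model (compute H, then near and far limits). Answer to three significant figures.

Hyperfocal distance H = f²/(N·c) + f = 58²/(2.5 × 0.077) + 58 = 3364/0.1925 + 58 ≈ 17533.3 mm ≈ 17.53 m.
Near limit Dn = s·(H − f)/(H + s − 2f) = 1180 × (17533.3 − 58) / (17533.3 + 1180 − 2 × 58) = 1180 × 17475.3 / 18597.3 ≈ 1108.81 mm.
Far limit Df = s·(H − f)/(H − s) = 1180 × (17533.3 − 58) / (17533.3 − 1180) = 1180 × 17475.3 / 16353.3 ≈ 1260.96 mm.
Depth of field = Df − Dn = 1260.96 − 1108.81 ≈ 152.15 mm.

152 mm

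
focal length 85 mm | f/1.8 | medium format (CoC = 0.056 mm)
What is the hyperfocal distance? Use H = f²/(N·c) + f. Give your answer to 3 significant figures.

71.8 m

Hyperfocal distance H = f²/(N·c) + f = 85²/(1.8 × 0.056) + 85 = 7225/0.1008 + 85 ≈ 71761.6 mm ≈ 71.8 m.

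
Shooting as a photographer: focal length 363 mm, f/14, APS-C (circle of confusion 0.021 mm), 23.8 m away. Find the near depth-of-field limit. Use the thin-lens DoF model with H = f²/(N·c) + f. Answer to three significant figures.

22.6 m

Hyperfocal distance H = f²/(N·c) + f = 363²/(14 × 0.021) + 363 = 131769/0.294 + 363 ≈ 448556.9 mm ≈ 448.6 m.
Near limit Dn = s·(H − f)/(H + s − 2f) = 23800 × (448556.9 − 363) / (448556.9 + 23800 − 2 × 363) = 23800 × 448193.9 / 471630.9 ≈ 22617 mm ≈ 22.6 m.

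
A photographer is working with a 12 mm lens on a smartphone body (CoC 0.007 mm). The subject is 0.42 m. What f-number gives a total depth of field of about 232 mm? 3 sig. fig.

f/13

Write h = H − f = f²/(N·c). The thin-lens limits are Dn = s·h/(h + (s−f)) and Df = s·h/(h − (s−f)), so DoF = Df − Dn = 2·s·(s−f)·h / (h² − (s−f)²).
That is a quadratic in h: DoF·h² − 2·s·(s−f)·h − DoF·(s−f)² = 0 ⇒ h = (s−f)·(s + √(s² + DoF²)) / DoF = 408 × (420 + √(420² + 232²)) / 232 = 408 × (420 + 479.817) / 232 ≈ 1582.4 mm.
Then N = f²/(c·h) = 12² / (0.007 × 1582.4) = 144 / 11.077 ≈ 13.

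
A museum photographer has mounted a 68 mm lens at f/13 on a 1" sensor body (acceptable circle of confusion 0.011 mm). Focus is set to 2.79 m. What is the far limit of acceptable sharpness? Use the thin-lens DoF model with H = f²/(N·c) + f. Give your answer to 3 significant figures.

3.05 m

Hyperfocal distance H = f²/(N·c) + f = 68²/(13 × 0.011) + 68 = 4624/0.143 + 68 ≈ 32403.7 mm ≈ 32.40 m.
Far limit Df = s·(H − f)/(H − s) = 2790 × (32403.7 − 68) / (32403.7 − 2790) = 2790 × 32335.7 / 29613.7 ≈ 3046.4 mm ≈ 3.05 m.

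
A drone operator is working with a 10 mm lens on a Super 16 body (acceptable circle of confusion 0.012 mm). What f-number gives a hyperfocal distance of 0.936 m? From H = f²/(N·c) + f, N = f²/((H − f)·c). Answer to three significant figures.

Rearrange H = f²/(N·c) + f for N: N = f² / ((H − f)·c).
N = 10² / ((936 − 10) × 0.012) = 100 / 11.11 ≈ 9.

f/9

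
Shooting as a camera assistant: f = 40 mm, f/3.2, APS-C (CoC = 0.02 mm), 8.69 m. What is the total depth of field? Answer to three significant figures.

Hyperfocal distance H = f²/(N·c) + f = 40²/(3.2 × 0.02) + 40 = 1600/0.064 + 40 ≈ 25040.0 mm ≈ 25.04 m.
Near limit Dn = s·(H − f)/(H + s − 2f) = 8690 × (25040.0 − 40) / (25040.0 + 8690 − 2 × 40) = 8690 × 25000.0 / 33650.0 ≈ 6456.2 mm.
Far limit Df = s·(H − f)/(H − s) = 8690 × (25040.0 − 40) / (25040.0 − 8690) = 8690 × 25000.0 / 16350.0 ≈ 13287.5 mm.
Depth of field = Df − Dn = 13287.5 − 6456.2 ≈ 6831.3 mm ≈ 6.83 m.

6.83 m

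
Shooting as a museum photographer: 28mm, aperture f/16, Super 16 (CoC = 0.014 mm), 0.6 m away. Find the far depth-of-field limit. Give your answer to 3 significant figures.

Hyperfocal distance H = f²/(N·c) + f = 28²/(16 × 0.014) + 28 = 784/0.224 + 28 ≈ 3528.0 mm ≈ 3.528 m.
Far limit Df = s·(H − f)/(H − s) = 600 × (3528.0 − 28) / (3528.0 − 600) = 600 × 3500.0 / 2928.0 ≈ 717.21 mm ≈ 0.717 m.

0.717 m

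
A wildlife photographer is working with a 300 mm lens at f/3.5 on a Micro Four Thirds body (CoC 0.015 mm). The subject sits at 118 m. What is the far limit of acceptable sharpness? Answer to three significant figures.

127 m

Hyperfocal distance H = f²/(N·c) + f = 300²/(3.5 × 0.015) + 300 = 90000/0.0525 + 300 ≈ 1714585.7 mm ≈ 1715 m.
Far limit Df = s·(H − f)/(H − s) = 118000 × (1714585.7 − 300) / (1714585.7 − 118000) = 118000 × 1714285.7 / 1596585.7 ≈ 126699 mm ≈ 127 m.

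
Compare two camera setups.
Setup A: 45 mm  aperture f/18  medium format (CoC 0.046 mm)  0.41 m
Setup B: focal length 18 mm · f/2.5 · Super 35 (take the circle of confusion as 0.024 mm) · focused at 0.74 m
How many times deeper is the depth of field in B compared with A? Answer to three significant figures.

1.61

Setup A: H = 45²/(18×0.046) + 45 ≈ 2490.7 mm; DoF = Df − Dn = 481.92 − 356.76 ≈ 125.16 mm.
Setup B: H = 18²/(2.5×0.024) + 18 ≈ 5418.0 mm; DoF = Df − Dn = 854.21 − 652.73 ≈ 201.48 mm.
Ratio = 201.48 / 125.16 ≈ 1.61.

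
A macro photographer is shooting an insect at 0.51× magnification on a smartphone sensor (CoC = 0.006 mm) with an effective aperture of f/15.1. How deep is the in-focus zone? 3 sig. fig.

0.697 mm

At magnification m, DoF ≈ 2·N_eff·c/m² = 2 × 15.1 × 0.006 / 0.51² = 0.1812 / 0.2601 ≈ 0.697 mm.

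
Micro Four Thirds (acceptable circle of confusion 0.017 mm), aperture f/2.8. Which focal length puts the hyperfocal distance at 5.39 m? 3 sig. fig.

From H = f²/(N·c) + f, with f ≪ H: f ≈ √(H·N·c) = √(5390 × 2.8 × 0.017) = √256.56 ≈ 16.02 mm.
The +f correction barely moves this — solving exactly, f² + N·c·f − N·c·H = 0 ⇒ f = (−N·c + √((N·c)² + 4·N·c·H))/2 = (−0.0476 + √1026.3)/2 ≈ 15.994 mm, so f ≈ 16.0 mm.

16.0 mm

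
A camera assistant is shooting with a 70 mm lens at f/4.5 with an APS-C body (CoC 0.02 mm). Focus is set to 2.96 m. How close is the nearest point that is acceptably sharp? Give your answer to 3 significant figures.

2.81 m

Hyperfocal distance H = f²/(N·c) + f = 70²/(4.5 × 0.02) + 70 = 4900/0.09 + 70 ≈ 54514.4 mm ≈ 54.51 m.
Near limit Dn = s·(H − f)/(H + s − 2f) = 2960 × (54514.4 − 70) / (54514.4 + 2960 − 2 × 70) = 2960 × 54444.4 / 57334.4 ≈ 2810.8 mm ≈ 2.81 m.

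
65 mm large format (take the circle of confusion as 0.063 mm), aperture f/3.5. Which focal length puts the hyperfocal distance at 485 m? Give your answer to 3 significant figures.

From H = f²/(N·c) + f, with f ≪ H: f ≈ √(H·N·c) = √(485000 × 3.5 × 0.063) = √106942 ≈ 327.0 mm.
The +f correction barely moves this — solving exactly, f² + N·c·f − N·c·H = 0 ⇒ f = (−N·c + √((N·c)² + 4·N·c·H))/2 = (−0.2205 + √427770)/2 ≈ 326.91 mm, so f ≈ 327 mm.

327 mm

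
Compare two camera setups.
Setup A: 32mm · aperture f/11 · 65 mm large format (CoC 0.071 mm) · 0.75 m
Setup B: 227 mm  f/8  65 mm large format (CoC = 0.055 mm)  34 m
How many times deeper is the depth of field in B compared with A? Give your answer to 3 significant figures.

18.2

Setup A: H = 32²/(11×0.071) + 32 ≈ 1343.1 mm; DoF = Df − Dn = 1657.9 − 484.6 ≈ 1173.3 mm.
Setup B: H = 227²/(8×0.055) + 227 ≈ 117338.4 mm; DoF = Df − Dn = 47779 − 26390 ≈ 21389 mm.
Ratio = 21389 / 1173.3 ≈ 18.2.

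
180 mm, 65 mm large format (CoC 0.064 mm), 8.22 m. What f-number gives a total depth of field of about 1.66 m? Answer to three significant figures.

Write h = H − f = f²/(N·c). The thin-lens limits are Dn = s·h/(h + (s−f)) and Df = s·h/(h − (s−f)), so DoF = Df − Dn = 2·s·(s−f)·h / (h² − (s−f)²).
That is a quadratic in h: DoF·h² − 2·s·(s−f)·h − DoF·(s−f)² = 0 ⇒ h = (s−f)·(s + √(s² + DoF²)) / DoF = 8040 × (8220 + √(8220² + 1660²)) / 1660 = 8040 × (8220 + 8385.94) / 1660 ≈ 80429 mm.
Then N = f²/(c·h) = 180² / (0.064 × 80429) = 32400 / 5147.4 ≈ 6.29.

f/6.29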